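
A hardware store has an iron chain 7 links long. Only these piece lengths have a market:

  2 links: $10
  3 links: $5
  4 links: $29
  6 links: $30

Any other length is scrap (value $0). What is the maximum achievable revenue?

39

Let r[k] be the best obtainable value from length k. For each k, try every first piece i and keep the best of price[i] + r[k−i].
r[1] = 0
r[2] = 10
r[3] = 10
r[4] = 29
r[5] = 29
r[6] = 39  (first piece 2, then r[4]=29)
r[7] = 39
One optimal cutting: pieces 4 + 2 with 1 link of scrap → $39.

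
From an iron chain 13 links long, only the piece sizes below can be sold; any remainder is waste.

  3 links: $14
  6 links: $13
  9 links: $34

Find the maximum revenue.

56

Let r[k] be the best obtainable value from length k. For each k, try every first piece i and keep the best of price[i] + r[k−i].
r[1] = 0
r[2] = 0
r[3] = 14
r[4] = 14
r[5] = 14
r[6] = 28  (first piece 3, then r[3]=14)
r[7] = 28
r[8] = 28
r[9] = 42  (first piece 3, then r[6]=28)
r[10] = 42
r[11] = 42
r[12] = 56  (first piece 3, then r[9]=42)
r[13] = 56
One optimal cutting: pieces 3 + 3 + 3 + 3 with 1 link of scrap → $56.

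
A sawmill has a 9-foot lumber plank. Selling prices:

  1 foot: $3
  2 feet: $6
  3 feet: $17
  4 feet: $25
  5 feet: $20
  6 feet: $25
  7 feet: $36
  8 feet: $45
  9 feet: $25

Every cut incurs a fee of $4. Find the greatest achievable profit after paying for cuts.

45

Let net[k] be the best obtainable value from length k. For each k, try every first piece i and keep the best of price[i] + net[k−i] minus the 4 cut fee when i<k.
net[1] = 3
net[2] = 6
net[3] = 17
net[4] = 25
net[5] = 24  (first piece 1, then net[4]=25)
net[6] = 30  (first piece 3, then net[3]=17)
net[7] = 38  (first piece 3, then net[4]=25)
net[8] = 46  (first piece 4, then net[4]=25)
net[9] = 45  (first piece 1, then net[8]=46)
One optimal plan: pieces 4 + 4 + 1 (2 cuts) → $53 − $8 = $45.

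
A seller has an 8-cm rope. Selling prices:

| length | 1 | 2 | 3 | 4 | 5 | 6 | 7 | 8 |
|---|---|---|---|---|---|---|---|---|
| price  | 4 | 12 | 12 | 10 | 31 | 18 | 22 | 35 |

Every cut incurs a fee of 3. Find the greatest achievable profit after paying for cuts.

Let v[k] be the best obtainable value from length k. For each k, try every first piece i and keep the best of price[i] + v[k−i] minus the 3 cut fee when i<k.
v[1] = 4
v[2] = max(4+4-3, 12+0) = 12
v[3] = max(4+12-3, 12+4-3, 12+0) = 13
v[4] = max(4+13-3, 12+12-3, 12+4-3, 10+0) = 21
v[5] = max(4+21-3, 12+13-3, 12+12-3, 10+4-3, 31+0) = 31
v[6] = max(4+31-3, 12+21-3, 12+13-3, 10+12-3, 31+4-3, 18+0) = 32
v[7] = max(4+32-3, 12+31-3, 12+21-3, …, 18+4-3, 22+0) = 40
v[8] = max(4+40-3, 12+32-3, 12+31-3, …, 22+4-3, 35+0) = 41
One optimal plan: pieces 5 + 2 + 1 (2 cuts) → 47 − 6 = 41.

41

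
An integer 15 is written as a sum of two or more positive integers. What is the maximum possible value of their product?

243

Let m[k] be the best product for length k (with at least one cut). For each first piece i, the rest contributes max(k−i, m[k−i]).
m[2] = 1×max(1,0) = 1×1 = 1
m[3] = 1×max(2,1) = 1×2 = 2
m[4] = 2×max(2,1) = 2×2 = 4
m[5] = 2×max(3,2) = 2×3 = 6
m[6] = 3×max(3,2) = 3×3 = 9
m[7] = 2×max(5,6) = 2×6 = 12
m[8] = 2×max(6,9) = 2×9 = 18
m[9] = 3×max(6,9) = 3×9 = 27
m[10] = 2×max(8,18) = 2×18 = 36
m[11] = 2×max(9,27) = 2×27 = 54
m[12] = 3×max(9,27) = 3×27 = 81
m[13] = 2×max(11,54) = 2×54 = 108
m[14] = 2×max(12,81) = 2×81 = 162
m[15] = 3×max(12,81) = 3×81 = 243
One optimal split: 3 + 3 + 3 + 3 + 3; product 3×3×3×3×3 = 243.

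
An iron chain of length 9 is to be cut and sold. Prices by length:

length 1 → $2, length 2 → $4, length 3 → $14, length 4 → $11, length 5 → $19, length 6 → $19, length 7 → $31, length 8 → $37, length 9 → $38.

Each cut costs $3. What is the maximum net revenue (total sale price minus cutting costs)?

Build net[k] bottom-up: net[k] = max over allowed piece i of (p[i] + net[k−i]) − 3 per cut.
net[1] = 2
net[2] = max(2+2-3, 4+0) = 4
net[3] = max(2+4-3, 4+2-3, 14+0) = 14
net[4] = max(2+14-3, 4+4-3, 14+2-3, 11+0) = 13
net[5] = max(2+13-3, 4+14-3, 14+4-3, 11+2-3, 19+0) = 19
net[6] = max(2+19-3, 4+13-3, 14+14-3, 11+4-3, 19+2-3, 19+0) = 25
net[7] = max(2+25-3, 4+19-3, 14+13-3, …, 19+2-3, 31+0) = 31
net[8] = max(2+31-3, 4+25-3, 14+19-3, …, 31+2-3, 37+0) = 37
net[9] = max(2+37-3, 4+31-3, 14+25-3, …, 37+2-3, 38+0) = 38
Best is to make no cuts and sell whole for $38.

38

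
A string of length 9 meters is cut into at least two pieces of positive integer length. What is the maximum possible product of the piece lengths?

27

Fill m[k] for k=2..9: at each k try every first piece i and multiply by the better of (k−i) uncut or m[k−i].
m[2] = 1·max(1,0) = 1·1 = 1
m[3] = 1·max(2,1) = 1·2 = 2
m[4] = 2·max(2,1) = 2·2 = 4
m[5] = 2·max(3,2) = 2·3 = 6
m[6] = 3·max(3,2) = 3·3 = 9
m[7] = 2·max(5,6) = 2·6 = 12
m[8] = 2·max(6,9) = 2·9 = 18
m[9] = 3·max(6,9) = 3·9 = 27
One optimal split: 3 + 3 + 3; product 3·3·3 = 27.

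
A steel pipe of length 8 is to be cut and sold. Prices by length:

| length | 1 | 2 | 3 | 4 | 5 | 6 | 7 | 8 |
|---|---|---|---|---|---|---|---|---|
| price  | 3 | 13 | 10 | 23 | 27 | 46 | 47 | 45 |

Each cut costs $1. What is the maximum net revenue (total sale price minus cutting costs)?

Let net[k] be the best obtainable value from length k. For each k, try every first piece i and keep the best of price[i] + net[k−i] minus the 1 cut fee when i<k.
net[1] = 3
net[2] = max(3+3-1, 13+0) = 13
net[3] = max(3+13-1, 13+3-1, 10+0) = 15
net[4] = max(3+15-1, 13+13-1, 10+3-1, 23+0) = 25
net[5] = max(3+25-1, 13+15-1, 10+13-1, 23+3-1, 27+0) = 27
net[6] = max(3+27-1, 13+25-1, 10+15-1, 23+13-1, 27+3-1, 46+0) = 46
net[7] = max(3+46-1, 13+27-1, 10+25-1, …, 46+3-1, 47+0) = 48
net[8] = max(3+48-1, 13+46-1, 10+27-1, …, 47+3-1, 45+0) = 58
One optimal plan: pieces 6 + 2 (1 cut) → $59 − $1 = $58.

58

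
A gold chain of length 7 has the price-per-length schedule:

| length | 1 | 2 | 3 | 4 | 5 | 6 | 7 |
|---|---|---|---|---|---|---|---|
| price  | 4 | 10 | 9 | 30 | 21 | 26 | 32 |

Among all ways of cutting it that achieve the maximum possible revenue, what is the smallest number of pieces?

Build r[k] bottom-up: r[k] = max over allowed piece i of (p[i] + r[k−i]).
r[1] = 4
r[2] = max(4+4, 10+0) = 10
r[3] = max(4+10, 10+4, 9+0) = 14
r[4] = max(4+14, 10+10, 9+4, 30+0) = 30
r[5] = max(4+30, 10+14, 9+10, 30+4, 21+0) = 34
r[6] = max(4+34, 10+30, 9+14, 30+10, 21+4, 26+0) = 40
r[7] = max(4+40, 10+34, 9+30, …, 26+4, 32+0) = 44
Maximum revenue is $44.
Now minimize piece count subject to staying optimal: for each k, pieces[k] = 1 + min over i with p[i]+r[k−i]=r[k] of pieces[k−i].
pieces[4] = 1
pieces[5] = 2
pieces[6] = 2
pieces[7] = 3

3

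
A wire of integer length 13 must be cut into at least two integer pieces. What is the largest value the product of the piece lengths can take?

Fill prod[k] for k=2..13: at each k try every first piece i and multiply by the better of (k−i) uncut or prod[k−i].
Small cases: prod[2]=1, prod[3]=2, prod[4]=4, prod[5]=6.
prod[6] = 3×max(3,2) = 3×3 = 9
prod[7] = 2×max(5,6) = 2×6 = 12
prod[8] = 2×max(6,9) = 2×9 = 18
prod[9] = 3×max(6,9) = 3×9 = 27
prod[10] = 2×max(8,18) = 2×18 = 36
prod[11] = 2×max(9,27) = 2×27 = 54
prod[12] = 3×max(9,27) = 3×27 = 81
prod[13] = 2×max(11,54) = 2×54 = 108
One optimal split: 3 + 3 + 3 + 2 + 2; product 3×3×3×2×2 = 108.

108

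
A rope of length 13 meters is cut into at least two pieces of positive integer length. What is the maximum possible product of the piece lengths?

Define prod[k] = max over 1≤i<k of i · max(k−i, prod[k−i]); the inner max lets the remainder stay uncut if that's better.
prod[2] = 1*max(1,0) = 1*1 = 1
prod[3] = 1*max(2,1) = 1*2 = 2
prod[4] = 2*max(2,1) = 2*2 = 4
prod[5] = 2*max(3,2) = 2*3 = 6
prod[6] = 3*max(3,2) = 3*3 = 9
prod[7] = 2*max(5,6) = 2*6 = 12
prod[8] = 2*max(6,9) = 2*9 = 18
prod[9] = 3*max(6,9) = 3*9 = 27
prod[10] = 2*max(8,18) = 2*18 = 36
prod[11] = 2*max(9,27) = 2*27 = 54
prod[12] = 3*max(9,27) = 3*27 = 81
prod[13] = 2*max(11,54) = 2*54 = 108
One optimal split: 3 + 3 + 3 + 2 + 2; product 3*3*3*2*2 = 108.

108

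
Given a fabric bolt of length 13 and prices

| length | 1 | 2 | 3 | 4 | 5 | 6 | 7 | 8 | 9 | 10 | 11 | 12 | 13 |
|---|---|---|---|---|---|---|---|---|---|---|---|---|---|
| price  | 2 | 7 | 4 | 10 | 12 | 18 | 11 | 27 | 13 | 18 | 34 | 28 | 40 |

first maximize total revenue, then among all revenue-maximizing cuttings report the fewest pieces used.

7

Consider every possible first cut. r[k] is the best of p[i]+r[k−i] over all sellable i≤k.
r[1] = 2
r[2] = 7
r[3] = 9  (first piece 1, then r[2]=7)
r[4] = 14  (first piece 2, then r[2]=7)
r[5] = 16  (first piece 1, then r[4]=14)
r[6] = 21  (first piece 2, then r[4]=14)
r[7] = 23  (first piece 1, then r[6]=21)
r[8] = 28  (first piece 2, then r[6]=21)
r[9] = 30  (first piece 1, then r[8]=28)
r[10] = 35  (first piece 2, then r[8]=28)
r[11] = 37  (first piece 1, then r[10]=35)
r[12] = 42  (first piece 2, then r[10]=35)
r[13] = 44  (first piece 1, then r[12]=42)
Maximum revenue is $44.
Now minimize piece count subject to staying optimal: for each k, pieces[k] = 1 + min over i with p[i]+r[k−i]=r[k] of pieces[k−i].
pieces[10] = 5
pieces[11] = 6
pieces[12] = 6
pieces[13] = 7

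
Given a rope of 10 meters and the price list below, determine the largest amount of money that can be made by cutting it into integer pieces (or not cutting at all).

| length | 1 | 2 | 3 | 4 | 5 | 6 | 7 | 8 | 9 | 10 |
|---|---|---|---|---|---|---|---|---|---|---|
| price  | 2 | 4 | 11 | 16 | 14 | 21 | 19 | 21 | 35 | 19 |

38

Build r[k] bottom-up: r[k] = max over allowed piece i of (p[i] + r[k−i]).
r[1] = 2
r[2] = max(2+2, 4+0) = 4
r[3] = max(2+4, 4+2, 11+0) = 11
r[4] = max(2+11, 4+4, 11+2, 16+0) = 16
r[5] = max(2+16, 4+11, 11+4, 16+2, 14+0) = 18
r[6] = max(2+18, 4+16, 11+11, 16+4, 14+2, 21+0) = 22
r[7] = max(2+22, 4+18, 11+16, …, 21+2, 19+0) = 27
r[8] = max(2+27, 4+22, 11+18, …, 19+2, 21+0) = 32
r[9] = max(2+32, 4+27, 11+22, …, 21+2, 35+0) = 35
r[10] = max(2+35, 4+32, 11+27, …, 35+2, 19+0) = 38
One optimal cutting: 4 + 3 + 3 → 16 + 11 + 11 = 38.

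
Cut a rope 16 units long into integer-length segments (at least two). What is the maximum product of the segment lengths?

Define m[k] = max over 1≤i<k of i · max(k−i, m[k−i]); the inner max lets the remainder stay uncut if that's better.
m[2] = 1*max(1,0) = 1*1 = 1
m[3] = 1*max(2,1) = 1*2 = 2
m[4] = 2*max(2,1) = 2*2 = 4
m[5] = 2*max(3,2) = 2*3 = 6
m[6] = 3*max(3,2) = 3*3 = 9
m[7] = 2*max(5,6) = 2*6 = 12
m[8] = 2*max(6,9) = 2*9 = 18
m[9] = 3*max(6,9) = 3*9 = 27
m[10] = 2*max(8,18) = 2*18 = 36
m[11] = 2*max(9,27) = 2*27 = 54
m[12] = 3*max(9,27) = 3*27 = 81
m[13] = 2*max(11,54) = 2*54 = 108
m[14] = 2*max(12,81) = 2*81 = 162
m[15] = 3*max(12,81) = 3*81 = 243
m[16] = 2*max(14,162) = 2*162 = 324
One optimal split: 3 + 3 + 3 + 3 + 2 + 2; product 3*3*3*3*2*2 = 324.

324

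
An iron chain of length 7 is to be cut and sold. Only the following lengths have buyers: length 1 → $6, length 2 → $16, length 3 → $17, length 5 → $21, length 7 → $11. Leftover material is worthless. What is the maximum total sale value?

Build best[k] bottom-up: best[k] = max over allowed piece i of (p[i] + best[k−i]).
best[1] = 6
best[2] = max(6+6, 16+0) = 16
best[3] = max(6+16, 16+6, 17+0) = 22
best[4] = max(6+22, 16+16, 17+6) = 32
best[5] = max(6+32, 16+22, 17+16, 21+0) = 38
best[6] = max(6+38, 16+32, 17+22, 21+6) = 48
best[7] = max(6+48, 16+38, 17+32, 21+16, 11+0) = 54
One optimal cutting: 2 + 2 + 2 + 1 → $54.

54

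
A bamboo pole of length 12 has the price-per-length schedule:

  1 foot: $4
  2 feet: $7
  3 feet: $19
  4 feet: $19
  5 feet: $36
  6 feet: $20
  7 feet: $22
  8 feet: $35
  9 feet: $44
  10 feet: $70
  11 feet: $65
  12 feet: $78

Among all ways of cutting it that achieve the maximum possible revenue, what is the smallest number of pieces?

4

Let r[k] be the best obtainable value from length k. For each k, try every first piece i and keep the best of price[i] + r[k−i].
r[1] = 4
r[2] = max(4+4, 7+0) = 8
r[3] = max(4+8, 7+4, 19+0) = 19
r[4] = max(4+19, 7+8, 19+4, 19+0) = 23
r[5] = max(4+23, 7+19, 19+8, 19+4, 36+0) = 36
r[6] = max(4+36, 7+23, 19+19, 19+8, 36+4, 20+0) = 40
r[7] = max(4+40, 7+36, 19+23, …, 20+4, 22+0) = 44
r[8] = max(4+44, 7+40, 19+36, …, 22+4, 35+0) = 55
r[9] = max(4+55, 7+44, 19+40, …, 35+4, 44+0) = 59
r[10] = max(4+59, 7+55, 19+44, …, 44+4, 70+0) = 72
r[11] = max(4+72, 7+59, 19+55, …, 70+4, 65+0) = 76
r[12] = max(4+76, 7+72, 19+59, …, 65+4, 78+0) = 80
Maximum revenue is $80.
Now minimize piece count subject to staying optimal: for each k, pieces[k] = 1 + min over i with p[i]+r[k−i]=r[k] of pieces[k−i].
pieces[9] = 3
pieces[10] = 2
pieces[11] = 3
pieces[12] = 4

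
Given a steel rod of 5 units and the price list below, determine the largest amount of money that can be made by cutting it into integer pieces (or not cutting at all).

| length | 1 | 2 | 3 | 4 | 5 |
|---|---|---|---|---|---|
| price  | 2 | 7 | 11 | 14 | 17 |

Let best[k] be the best obtainable value from length k. For each k, try every first piece i and keep the best of price[i] + best[k−i].
best[1] = 2
best[2] = max(2+2, 7+0) = 7
best[3] = max(2+7, 7+2, 11+0) = 11
best[4] = max(2+11, 7+7, 11+2, 14+0) = 14
best[5] = max(2+14, 7+11, 11+7, 14+2, 17+0) = 18
One optimal cutting: 3 + 2 → $11 + $7 = $18.

18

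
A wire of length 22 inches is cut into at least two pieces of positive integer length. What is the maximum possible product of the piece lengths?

Let m[k] be the best product for length k (with at least one cut). For each first piece i, the rest contributes max(k−i, m[k−i]).
Small cases: m[2]=1, m[3]=2, m[4]=4, m[5]=6, m[6]=9, m[7]=12, m[8]=18, m[9]=27, m[10]=36, m[11]=54, m[12]=81, m[13]=108, m[14]=162, m[15]=243, m[16]=324, m[17]=486.
m[18] = max(1·486, 2·324, 3·243, …, 16·2, 17·1) = 729
m[19] = max(1·729, 2·486, 3·324, …, 17·2, 18·1) = 972
m[20] = max(1·972, 2·729, 3·486, …, 18·2, 19·1) = 1458
m[21] = max(1·1458, 2·972, 3·729, …, 19·2, 20·1) = 2187
m[22] = max(1·2187, 2·1458, 3·972, …, 20·2, 21·1) = 2916
One optimal split: 3 + 3 + 3 + 3 + 3 + 3 + 2 + 2; product 3·3·3·3·3·3·2·2 = 2916.

2916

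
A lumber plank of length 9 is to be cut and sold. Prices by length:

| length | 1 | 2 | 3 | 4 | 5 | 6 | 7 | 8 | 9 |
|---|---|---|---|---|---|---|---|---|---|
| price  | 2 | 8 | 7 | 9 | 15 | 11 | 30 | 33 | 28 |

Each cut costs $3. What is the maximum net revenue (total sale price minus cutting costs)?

Build v[k] bottom-up: v[k] = max over allowed piece i of (p[i] + v[k−i]) − 3 per cut.
v[1] = 2
v[2] = 8
v[3] = 7  (first piece 1, then v[2]=8)
v[4] = 13  (first piece 2, then v[2]=8)
v[5] = 15
v[6] = 18  (first piece 2, then v[4]=13)
v[7] = 30
v[8] = 33
v[9] = 35  (first piece 2, then v[7]=30)
One optimal plan: pieces 7 + 2 (1 cut) → $38 − $3 = $35.

35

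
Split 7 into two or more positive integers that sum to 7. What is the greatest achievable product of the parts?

12

Fill m[k] for k=2..7: at each k try every first piece i and multiply by the better of (k−i) uncut or m[k−i].
m[2] = 1*max(1,0) = 1*1 = 1
m[3] = max(1*2, 2*1) = 2
m[4] = max(1*3, 2*2, 3*1) = 4
m[5] = max(1*4, 2*3, 3*2, 4*1) = 6
m[6] = max(1*6, 2*4, 3*3, 4*2, 5*1) = 9
m[7] = max(1*9, 2*6, 3*4, 4*3, 5*2, 6*1) = 12
One optimal split: 3 + 2 + 2; product 3*2*2 = 12.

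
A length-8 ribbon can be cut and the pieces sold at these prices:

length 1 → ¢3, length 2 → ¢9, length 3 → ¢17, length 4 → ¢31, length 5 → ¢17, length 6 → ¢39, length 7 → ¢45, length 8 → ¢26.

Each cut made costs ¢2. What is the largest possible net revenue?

60

Consider every possible first cut. net[k] is the best of p[i]+net[k−i] over all sellable i≤k, charging 2 whenever i<k.
net[1] = 3
net[2] = max(3+3-2, 9+0) = 9
net[3] = max(3+9-2, 9+3-2, 17+0) = 17
net[4] = max(3+17-2, 9+9-2, 17+3-2, 31+0) = 31
net[5] = max(3+31-2, 9+17-2, 17+9-2, 31+3-2, 17+0) = 32
net[6] = max(3+32-2, 9+31-2, 17+17-2, 31+9-2, 17+3-2, 39+0) = 39
net[7] = max(3+39-2, 9+32-2, 17+31-2, …, 39+3-2, 45+0) = 46
net[8] = max(3+46-2, 9+39-2, 17+32-2, …, 45+3-2, 26+0) = 60
One optimal plan: pieces 4 + 4 (1 cut) → ¢62 − ¢2 = ¢60.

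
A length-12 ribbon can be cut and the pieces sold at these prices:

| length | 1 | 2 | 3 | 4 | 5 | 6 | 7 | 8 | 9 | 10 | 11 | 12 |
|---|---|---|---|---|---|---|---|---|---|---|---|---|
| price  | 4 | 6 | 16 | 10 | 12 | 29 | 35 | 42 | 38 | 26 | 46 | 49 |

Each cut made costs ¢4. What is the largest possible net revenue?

54

Let r[k] be the best obtainable value from length k. For each k, try every first piece i and keep the best of price[i] + r[k−i] minus the 4 cut fee when i<k.
r[1] = 4
r[2] = max(4+4-4, 6+0) = 6
r[3] = max(4+6-4, 6+4-4, 16+0) = 16
r[4] = max(4+16-4, 6+6-4, 16+4-4, 10+0) = 16
r[5] = max(4+16-4, 6+16-4, 16+6-4, 10+4-4, 12+0) = 18
r[6] = max(4+18-4, 6+16-4, 16+16-4, 10+6-4, 12+4-4, 29+0) = 29
r[7] = max(4+29-4, 6+18-4, 16+16-4, …, 29+4-4, 35+0) = 35
r[8] = max(4+35-4, 6+29-4, 16+18-4, …, 35+4-4, 42+0) = 42
r[9] = max(4+42-4, 6+35-4, 16+29-4, …, 42+4-4, 38+0) = 42
r[10] = max(4+42-4, 6+42-4, 16+35-4, …, 38+4-4, 26+0) = 47
r[11] = max(4+47-4, 6+42-4, 16+42-4, …, 26+4-4, 46+0) = 54
r[12] = max(4+54-4, 6+47-4, 16+42-4, …, 46+4-4, 49+0) = 54
One optimal plan: pieces 8 + 3 + 1 (2 cuts) → ¢62 − ¢8 = ¢54.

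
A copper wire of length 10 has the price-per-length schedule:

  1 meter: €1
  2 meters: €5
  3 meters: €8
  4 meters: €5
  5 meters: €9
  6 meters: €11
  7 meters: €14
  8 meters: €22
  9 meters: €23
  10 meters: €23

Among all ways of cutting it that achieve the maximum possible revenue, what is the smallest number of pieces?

Consider every possible first cut. r[k] is the best of p[i]+r[k−i] over all sellable i≤k.
r[1] = 1
r[2] = 5
r[3] = 8
r[4] = 10  (first piece 2, then r[2]=5)
r[5] = 13  (first piece 2, then r[3]=8)
r[6] = 16  (first piece 3, then r[3]=8)
r[7] = 18  (first piece 2, then r[5]=13)
r[8] = 22
r[9] = 24  (first piece 3, then r[6]=16)
r[10] = 27  (first piece 2, then r[8]=22)
Maximum revenue is €27.
Now minimize piece count subject to staying optimal: for each k, pieces[k] = 1 + min over i with p[i]+r[k−i]=r[k] of pieces[k−i].
pieces[7] = 3
pieces[8] = 1
pieces[9] = 3
pieces[10] = 2

2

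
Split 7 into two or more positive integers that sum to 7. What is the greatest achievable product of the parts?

12

Fill m[k] for k=2..7: at each k try every first piece i and multiply by the better of (k−i) uncut or m[k−i].
m[2] = 1*max(1,0) = 1*1 = 1
m[3] = max(1*2, 2*1) = 2
m[4] = max(1*3, 2*2, 3*1) = 4
m[5] = max(1*4, 2*3, 3*2, 4*1) = 6
m[6] = max(1*6, 2*4, 3*3, 4*2, 5*1) = 9
m[7] = max(1*9, 2*6, 3*4, 4*3, 5*2, 6*1) = 12
One optimal split: 3 + 2 + 2; product 3*2*2 = 12.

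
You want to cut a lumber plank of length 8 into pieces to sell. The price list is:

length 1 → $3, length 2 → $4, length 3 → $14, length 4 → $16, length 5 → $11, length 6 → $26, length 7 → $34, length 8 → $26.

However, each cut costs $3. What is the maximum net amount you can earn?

34

Build net[k] bottom-up: net[k] = max over allowed piece i of (p[i] + net[k−i]) − 3 per cut.
net[1] = 3
net[2] = max(3+3-3, 4+0) = 4
net[3] = max(3+4-3, 4+3-3, 14+0) = 14
net[4] = max(3+14-3, 4+4-3, 14+3-3, 16+0) = 16
net[5] = max(3+16-3, 4+14-3, 14+4-3, 16+3-3, 11+0) = 16
net[6] = max(3+16-3, 4+16-3, 14+14-3, 16+4-3, 11+3-3, 26+0) = 26
net[7] = max(3+26-3, 4+16-3, 14+16-3, …, 26+3-3, 34+0) = 34
net[8] = max(3+34-3, 4+26-3, 14+16-3, …, 34+3-3, 26+0) = 34
One optimal plan: pieces 7 + 1 (1 cut) → $37 − $3 = $34.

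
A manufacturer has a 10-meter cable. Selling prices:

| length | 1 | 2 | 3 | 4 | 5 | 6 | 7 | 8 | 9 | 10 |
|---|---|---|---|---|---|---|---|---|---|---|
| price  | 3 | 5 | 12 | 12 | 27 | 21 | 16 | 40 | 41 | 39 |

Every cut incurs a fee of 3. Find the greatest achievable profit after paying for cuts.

Consider every possible first cut. v[k] is the best of p[i]+v[k−i] over all sellable i≤k, charging 3 whenever i<k.
v[1] = 3
v[2] = 5
v[3] = 12
v[4] = 12  (first piece 1, then v[3]=12)
v[5] = 27
v[6] = 27  (first piece 1, then v[5]=27)
v[7] = 29  (first piece 2, then v[5]=27)
v[8] = 40
v[9] = 41
v[10] = 51  (first piece 5, then v[5]=27)
One optimal plan: pieces 5 + 5 (1 cut) → 54 − 3 = 51.

51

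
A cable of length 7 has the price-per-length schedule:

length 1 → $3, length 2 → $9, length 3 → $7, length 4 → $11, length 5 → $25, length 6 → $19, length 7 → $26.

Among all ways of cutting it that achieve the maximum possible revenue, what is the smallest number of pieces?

2

Let r[k] be the best obtainable value from length k. For each k, try every first piece i and keep the best of price[i] + r[k−i].
r[1] = 3
r[2] = 9
r[3] = 12  (first piece 1, then r[2]=9)
r[4] = 18  (first piece 2, then r[2]=9)
r[5] = 25
r[6] = 28  (first piece 1, then r[5]=25)
r[7] = 34  (first piece 2, then r[5]=25)
Maximum revenue is $34.
Now minimize piece count subject to staying optimal: for each k, pieces[k] = 1 + min over i with p[i]+r[k−i]=r[k] of pieces[k−i].
pieces[4] = 2
pieces[5] = 1
pieces[6] = 2
pieces[7] = 2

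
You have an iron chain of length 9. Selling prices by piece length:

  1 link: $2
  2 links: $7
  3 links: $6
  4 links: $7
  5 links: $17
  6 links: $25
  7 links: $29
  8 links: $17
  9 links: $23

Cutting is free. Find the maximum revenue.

36

Consider every possible first cut. r[k] is the best of p[i]+r[k−i] over all sellable i≤k.
r[1] = 2
r[2] = max(2+2, 7+0) = 7
r[3] = max(2+7, 7+2, 6+0) = 9
r[4] = max(2+9, 7+7, 6+2, 7+0) = 14
r[5] = max(2+14, 7+9, 6+7, 7+2, 17+0) = 17
r[6] = max(2+17, 7+14, 6+9, 7+7, 17+2, 25+0) = 25
r[7] = max(2+25, 7+17, 6+14, …, 25+2, 29+0) = 29
r[8] = max(2+29, 7+25, 6+17, …, 29+2, 17+0) = 32
r[9] = max(2+32, 7+29, 6+25, …, 17+2, 23+0) = 36
One optimal cutting: 7 + 2 → $29 + $7 = $36.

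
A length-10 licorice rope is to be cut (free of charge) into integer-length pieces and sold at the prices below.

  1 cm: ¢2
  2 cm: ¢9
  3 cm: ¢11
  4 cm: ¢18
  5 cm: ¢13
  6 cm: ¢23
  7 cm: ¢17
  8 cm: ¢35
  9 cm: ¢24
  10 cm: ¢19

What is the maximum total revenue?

45

Build best[k] bottom-up: best[k] = max over allowed piece i of (p[i] + best[k−i]).
best[1] = 2
best[2] = max(2+2, 9+0) = 9
best[3] = max(2+9, 9+2, 11+0) = 11
best[4] = max(2+11, 9+9, 11+2, 18+0) = 18
best[5] = max(2+18, 9+11, 11+9, 18+2, 13+0) = 20
best[6] = max(2+20, 9+18, 11+11, 18+9, 13+2, 23+0) = 27
best[7] = max(2+27, 9+20, 11+18, …, 23+2, 17+0) = 29
best[8] = max(2+29, 9+27, 11+20, …, 17+2, 35+0) = 36
best[9] = max(2+36, 9+29, 11+27, …, 35+2, 24+0) = 38
best[10] = max(2+38, 9+36, 11+29, …, 24+2, 19+0) = 45
One optimal cutting: 2 + 2 + 2 + 2 + 2 → ¢9 + ¢9 + ¢9 + ¢9 + ¢9 = ¢45.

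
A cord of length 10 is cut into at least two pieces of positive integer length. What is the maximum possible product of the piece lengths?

36

Define prod[k] = max over 1≤i<k of i · max(k−i, prod[k−i]); the inner max lets the remainder stay uncut if that's better.
Small cases: prod[2]=1, prod[3]=2, prod[4]=4.
prod[5] = max(1×4, 2×3, 3×2, 4×1) = 6
prod[6] = max(1×6, 2×4, 3×3, 4×2, 5×1) = 9
prod[7] = max(1×9, 2×6, 3×4, 4×3, 5×2, 6×1) = 12
prod[8] = max(1×12, 2×9, 3×6, …, 6×2, 7×1) = 18
prod[9] = max(1×18, 2×12, 3×9, …, 7×2, 8×1) = 27
prod[10] = max(1×27, 2×18, 3×12, …, 8×2, 9×1) = 36
One optimal split: 3 + 3 + 2 + 2; product 3×3×2×2 = 36.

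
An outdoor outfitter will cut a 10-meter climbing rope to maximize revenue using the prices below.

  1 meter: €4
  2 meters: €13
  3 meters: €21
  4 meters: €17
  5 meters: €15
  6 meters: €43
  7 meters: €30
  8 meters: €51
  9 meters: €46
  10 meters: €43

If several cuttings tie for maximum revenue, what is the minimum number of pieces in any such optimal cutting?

Let r[k] be the best obtainable value from length k. For each k, try every first piece i and keep the best of price[i] + r[k−i].
r[1] = 4
r[2] = 13
r[3] = 21
r[4] = 26  (first piece 2, then r[2]=13)
r[5] = 34  (first piece 2, then r[3]=21)
r[6] = 43
r[7] = 47  (first piece 1, then r[6]=43)
r[8] = 56  (first piece 2, then r[6]=43)
r[9] = 64  (first piece 3, then r[6]=43)
r[10] = 69  (first piece 2, then r[8]=56)
Maximum revenue is €69.
Now minimize piece count subject to staying optimal: for each k, pieces[k] = 1 + min over i with p[i]+r[k−i]=r[k] of pieces[k−i].
pieces[7] = 2
pieces[8] = 2
pieces[9] = 2
pieces[10] = 3

3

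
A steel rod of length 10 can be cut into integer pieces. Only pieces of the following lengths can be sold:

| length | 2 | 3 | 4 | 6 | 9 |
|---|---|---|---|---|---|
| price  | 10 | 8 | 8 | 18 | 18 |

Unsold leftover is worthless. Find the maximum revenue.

Consider every possible first cut. r[k] is the best of p[i]+r[k−i] over all sellable i≤k.
r[1] = 0
r[2] = 10
r[3] = 10
r[4] = 20  (first piece 2, then r[2]=10)
r[5] = 20
r[6] = 30  (first piece 2, then r[4]=20)
r[7] = 30
r[8] = 40  (first piece 2, then r[6]=30)
r[9] = 40
r[10] = 50  (first piece 2, then r[8]=40)
One optimal cutting: 2 + 2 + 2 + 2 + 2 → $50.

50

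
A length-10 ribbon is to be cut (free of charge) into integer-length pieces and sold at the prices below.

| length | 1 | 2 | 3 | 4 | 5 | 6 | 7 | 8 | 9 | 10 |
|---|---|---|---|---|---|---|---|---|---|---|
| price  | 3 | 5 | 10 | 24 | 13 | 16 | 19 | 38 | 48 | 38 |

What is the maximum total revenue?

54

Build r[k] bottom-up: r[k] = max over allowed piece i of (p[i] + r[k−i]).
r[1] = 3
r[2] = max(3+3, 5+0) = 6
r[3] = max(3+6, 5+3, 10+0) = 10
r[4] = max(3+10, 5+6, 10+3, 24+0) = 24
r[5] = max(3+24, 5+10, 10+6, 24+3, 13+0) = 27
r[6] = max(3+27, 5+24, 10+10, 24+6, 13+3, 16+0) = 30
r[7] = max(3+30, 5+27, 10+24, …, 16+3, 19+0) = 34
r[8] = max(3+34, 5+30, 10+27, …, 19+3, 38+0) = 48
r[9] = max(3+48, 5+34, 10+30, …, 38+3, 48+0) = 51
r[10] = max(3+51, 5+48, 10+34, …, 48+3, 38+0) = 54
One optimal cutting: 4 + 4 + 1 + 1 → ¢24 + ¢24 + ¢3 + ¢3 = ¢54.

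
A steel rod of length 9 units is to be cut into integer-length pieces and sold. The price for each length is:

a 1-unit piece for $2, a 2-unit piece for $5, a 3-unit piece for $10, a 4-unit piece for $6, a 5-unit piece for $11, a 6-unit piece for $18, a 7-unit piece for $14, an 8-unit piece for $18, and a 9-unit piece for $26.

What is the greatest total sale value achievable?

Build R[k] bottom-up: R[k] = max over allowed piece i of (p[i] + R[k−i]).
R[1] = 2
R[2] = max(2+2, 5+0) = 5
R[3] = max(2+5, 5+2, 10+0) = 10
R[4] = max(2+10, 5+5, 10+2, 6+0) = 12
R[5] = max(2+12, 5+10, 10+5, 6+2, 11+0) = 15
R[6] = max(2+15, 5+12, 10+10, 6+5, 11+2, 18+0) = 20
R[7] = max(2+20, 5+15, 10+12, …, 18+2, 14+0) = 22
R[8] = max(2+22, 5+20, 10+15, …, 14+2, 18+0) = 25
R[9] = max(2+25, 5+22, 10+20, …, 18+2, 26+0) = 30
One optimal cutting: 3 + 3 + 3 → $10 + $10 + $10 = $30.

30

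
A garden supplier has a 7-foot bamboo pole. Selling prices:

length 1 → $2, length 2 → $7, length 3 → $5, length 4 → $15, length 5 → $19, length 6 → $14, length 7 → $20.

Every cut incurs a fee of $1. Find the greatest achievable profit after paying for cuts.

Let r[k] be the best obtainable value from length k. For each k, try every first piece i and keep the best of price[i] + r[k−i] minus the 1 cut fee when i<k.
r[1] = 2
r[2] = max(2+2-1, 7+0) = 7
r[3] = max(2+7-1, 7+2-1, 5+0) = 8
r[4] = max(2+8-1, 7+7-1, 5+2-1, 15+0) = 15
r[5] = max(2+15-1, 7+8-1, 5+7-1, 15+2-1, 19+0) = 19
r[6] = max(2+19-1, 7+15-1, 5+8-1, 15+7-1, 19+2-1, 14+0) = 21
r[7] = max(2+21-1, 7+19-1, 5+15-1, …, 14+2-1, 20+0) = 25
One optimal plan: pieces 5 + 2 (1 cut) → $26 − $1 = $25.

25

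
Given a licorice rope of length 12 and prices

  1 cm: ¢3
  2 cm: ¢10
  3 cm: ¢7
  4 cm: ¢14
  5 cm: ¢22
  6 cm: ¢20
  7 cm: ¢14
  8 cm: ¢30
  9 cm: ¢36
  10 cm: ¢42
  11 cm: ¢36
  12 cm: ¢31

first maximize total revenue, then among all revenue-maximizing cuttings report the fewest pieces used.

6

Consider every possible first cut. r[k] is the best of p[i]+r[k−i] over all sellable i≤k.
r[1] = 3
r[2] = max(3+3, 10+0) = 10
r[3] = max(3+10, 10+3, 7+0) = 13
r[4] = max(3+13, 10+10, 7+3, 14+0) = 20
r[5] = max(3+20, 10+13, 7+10, 14+3, 22+0) = 23
r[6] = max(3+23, 10+20, 7+13, 14+10, 22+3, 20+0) = 30
r[7] = max(3+30, 10+23, 7+20, …, 20+3, 14+0) = 33
r[8] = max(3+33, 10+30, 7+23, …, 14+3, 30+0) = 40
r[9] = max(3+40, 10+33, 7+30, …, 30+3, 36+0) = 43
r[10] = max(3+43, 10+40, 7+33, …, 36+3, 42+0) = 50
r[11] = max(3+50, 10+43, 7+40, …, 42+3, 36+0) = 53
r[12] = max(3+53, 10+50, 7+43, …, 36+3, 31+0) = 60
Maximum revenue is ¢60.
Now minimize piece count subject to staying optimal: for each k, pieces[k] = 1 + min over i with p[i]+r[k−i]=r[k] of pieces[k−i].
pieces[9] = 5
pieces[10] = 5
pieces[11] = 6
pieces[12] = 6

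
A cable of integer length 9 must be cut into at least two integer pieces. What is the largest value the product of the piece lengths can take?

Fill prod[k] for k=2..9: at each k try every first piece i and multiply by the better of (k−i) uncut or prod[k−i].
prod[2] = 1×max(1,0) = 1×1 = 1
prod[3] = 1×max(2,1) = 1×2 = 2
prod[4] = 2×max(2,1) = 2×2 = 4
prod[5] = 2×max(3,2) = 2×3 = 6
prod[6] = 3×max(3,2) = 3×3 = 9
prod[7] = 2×max(5,6) = 2×6 = 12
prod[8] = 2×max(6,9) = 2×9 = 18
prod[9] = 3×max(6,9) = 3×9 = 27
One optimal split: 3 + 3 + 3; product 3×3×3 = 27.

27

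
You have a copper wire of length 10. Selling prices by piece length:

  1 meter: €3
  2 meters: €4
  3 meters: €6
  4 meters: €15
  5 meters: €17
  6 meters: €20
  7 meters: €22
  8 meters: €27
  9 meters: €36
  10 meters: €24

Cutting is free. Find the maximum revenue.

39

Build best[k] bottom-up: best[k] = max over allowed piece i of (p[i] + best[k−i]).
best[1] = 3
best[2] = max(3+3, 4+0) = 6
best[3] = max(3+6, 4+3, 6+0) = 9
best[4] = max(3+9, 4+6, 6+3, 15+0) = 15
best[5] = max(3+15, 4+9, 6+6, 15+3, 17+0) = 18
best[6] = max(3+18, 4+15, 6+9, 15+6, 17+3, 20+0) = 21
best[7] = max(3+21, 4+18, 6+15, …, 20+3, 22+0) = 24
best[8] = max(3+24, 4+21, 6+18, …, 22+3, 27+0) = 30
best[9] = max(3+30, 4+24, 6+21, …, 27+3, 36+0) = 36
best[10] = max(3+36, 4+30, 6+24, …, 36+3, 24+0) = 39
One optimal cutting: 9 + 1 → €36 + €3 = €39.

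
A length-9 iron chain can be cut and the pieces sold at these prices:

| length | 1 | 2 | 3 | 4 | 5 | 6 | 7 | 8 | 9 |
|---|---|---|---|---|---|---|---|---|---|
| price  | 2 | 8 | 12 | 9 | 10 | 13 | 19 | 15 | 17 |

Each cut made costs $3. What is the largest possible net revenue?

30

Let r[k] be the best obtainable value from length k. For each k, try every first piece i and keep the best of price[i] + r[k−i] minus the 3 cut fee when i<k.
r[1] = 2
r[2] = 8
r[3] = 12
r[4] = 13  (first piece 2, then r[2]=8)
r[5] = 17  (first piece 2, then r[3]=12)
r[6] = 21  (first piece 3, then r[3]=12)
r[7] = 22  (first piece 2, then r[5]=17)
r[8] = 26  (first piece 2, then r[6]=21)
r[9] = 30  (first piece 3, then r[6]=21)
One optimal plan: pieces 3 + 3 + 3 (2 cuts) → $36 − $6 = $30.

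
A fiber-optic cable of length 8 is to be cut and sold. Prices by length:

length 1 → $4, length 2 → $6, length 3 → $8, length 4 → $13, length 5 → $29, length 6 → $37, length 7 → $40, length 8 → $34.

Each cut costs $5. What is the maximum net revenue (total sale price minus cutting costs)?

Consider every possible first cut. v[k] is the best of p[i]+v[k−i] over all sellable i≤k, charging 5 whenever i<k.
v[1] = 4
v[2] = 6
v[3] = 8
v[4] = 13
v[5] = 29
v[6] = 37
v[7] = 40
v[8] = 39  (first piece 1, then v[7]=40)
One optimal plan: pieces 7 + 1 (1 cut) → $44 − $5 = $39.

39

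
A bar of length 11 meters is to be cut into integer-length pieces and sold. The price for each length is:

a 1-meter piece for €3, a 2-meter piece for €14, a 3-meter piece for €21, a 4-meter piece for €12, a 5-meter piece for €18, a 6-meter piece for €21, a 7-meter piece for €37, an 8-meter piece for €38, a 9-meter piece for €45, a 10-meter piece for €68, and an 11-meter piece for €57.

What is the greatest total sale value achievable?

Consider every possible first cut. R[k] is the best of p[i]+R[k−i] over all sellable i≤k.
R[1] = 3
R[2] = max(3+3, 14+0) = 14
R[3] = max(3+14, 14+3, 21+0) = 21
R[4] = max(3+21, 14+14, 21+3, 12+0) = 28
R[5] = max(3+28, 14+21, 21+14, 12+3, 18+0) = 35
R[6] = max(3+35, 14+28, 21+21, 12+14, 18+3, 21+0) = 42
R[7] = max(3+42, 14+35, 21+28, …, 21+3, 37+0) = 49
R[8] = max(3+49, 14+42, 21+35, …, 37+3, 38+0) = 56
R[9] = max(3+56, 14+49, 21+42, …, 38+3, 45+0) = 63
R[10] = max(3+63, 14+56, 21+49, …, 45+3, 68+0) = 70
R[11] = max(3+70, 14+63, 21+56, …, 68+3, 57+0) = 77
One optimal cutting: 3 + 2 + 2 + 2 + 2 → €21 + €14 + €14 + €14 + €14 = €77.

77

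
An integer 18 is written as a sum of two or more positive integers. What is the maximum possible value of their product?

Define f[k] = max over 1≤i<k of i · max(k−i, f[k−i]); the inner max lets the remainder stay uncut if that's better.
f[2] = 1*max(1,0) = 1*1 = 1
f[3] = max(1*2, 2*1) = 2
f[4] = max(1*3, 2*2, 3*1) = 4
f[5] = max(1*4, 2*3, 3*2, 4*1) = 6
f[6] = max(1*6, 2*4, 3*3, 4*2, 5*1) = 9
f[7] = max(1*9, 2*6, 3*4, 4*3, 5*2, 6*1) = 12
f[8] = max(1*12, 2*9, 3*6, …, 6*2, 7*1) = 18
f[9] = max(1*18, 2*12, 3*9, …, 7*2, 8*1) = 27
f[10] = max(1*27, 2*18, 3*12, …, 8*2, 9*1) = 36
f[11] = max(1*36, 2*27, 3*18, …, 9*2, 10*1) = 54
f[12] = max(1*54, 2*36, 3*27, …, 10*2, 11*1) = 81
f[13] = max(1*81, 2*54, 3*36, …, 11*2, 12*1) = 108
f[14] = max(1*108, 2*81, 3*54, …, 12*2, 13*1) = 162
f[15] = max(1*162, 2*108, 3*81, …, 13*2, 14*1) = 243
f[16] = max(1*243, 2*162, 3*108, …, 14*2, 15*1) = 324
f[17] = max(1*324, 2*243, 3*162, …, 15*2, 16*1) = 486
f[18] = max(1*486, 2*324, 3*243, …, 16*2, 17*1) = 729
One optimal split: 3 + 3 + 3 + 3 + 3 + 3; product 3*3*3*3*3*3 = 729.

729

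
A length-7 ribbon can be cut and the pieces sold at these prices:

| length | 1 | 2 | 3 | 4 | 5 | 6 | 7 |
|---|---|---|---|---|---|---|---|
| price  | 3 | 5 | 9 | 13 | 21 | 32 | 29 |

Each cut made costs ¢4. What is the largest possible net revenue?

Let net[k] be the best obtainable value from length k. For each k, try every first piece i and keep the best of price[i] + net[k−i] minus the 4 cut fee when i<k.
net[1] = 3
net[2] = 5
net[3] = 9
net[4] = 13
net[5] = 21
net[6] = 32
net[7] = 31  (first piece 1, then net[6]=32)
One optimal plan: pieces 6 + 1 (1 cut) → ¢35 − ¢4 = ¢31.

31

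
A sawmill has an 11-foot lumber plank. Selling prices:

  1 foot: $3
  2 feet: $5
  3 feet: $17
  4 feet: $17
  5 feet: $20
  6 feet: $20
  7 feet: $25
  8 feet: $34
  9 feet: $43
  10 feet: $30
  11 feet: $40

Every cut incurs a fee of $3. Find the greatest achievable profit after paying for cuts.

Consider every possible first cut. v[k] is the best of p[i]+v[k−i] over all sellable i≤k, charging 3 whenever i<k.
v[1] = 3
v[2] = max(3+3-3, 5+0) = 5
v[3] = max(3+5-3, 5+3-3, 17+0) = 17
v[4] = max(3+17-3, 5+5-3, 17+3-3, 17+0) = 17
v[5] = max(3+17-3, 5+17-3, 17+5-3, 17+3-3, 20+0) = 20
v[6] = max(3+20-3, 5+17-3, 17+17-3, 17+5-3, 20+3-3, 20+0) = 31
v[7] = max(3+31-3, 5+20-3, 17+17-3, …, 20+3-3, 25+0) = 31
v[8] = max(3+31-3, 5+31-3, 17+20-3, …, 25+3-3, 34+0) = 34
v[9] = max(3+34-3, 5+31-3, 17+31-3, …, 34+3-3, 43+0) = 45
v[10] = max(3+45-3, 5+34-3, 17+31-3, …, 43+3-3, 30+0) = 45
v[11] = max(3+45-3, 5+45-3, 17+34-3, …, 30+3-3, 40+0) = 48
One optimal plan: pieces 5 + 3 + 3 (2 cuts) → $54 − $6 = $48.

48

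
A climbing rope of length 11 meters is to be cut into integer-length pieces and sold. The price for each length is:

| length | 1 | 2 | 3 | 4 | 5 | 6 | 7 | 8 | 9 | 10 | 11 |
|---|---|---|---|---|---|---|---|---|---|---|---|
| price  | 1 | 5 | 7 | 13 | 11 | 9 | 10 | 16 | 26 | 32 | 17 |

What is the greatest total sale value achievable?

Build best[k] bottom-up: best[k] = max over allowed piece i of (p[i] + best[k−i]).
best[1] = 1
best[2] = 5
best[3] = 7
best[4] = 13
best[5] = 14  (first piece 1, then best[4]=13)
best[6] = 18  (first piece 2, then best[4]=13)
best[7] = 20  (first piece 3, then best[4]=13)
best[8] = 26  (first piece 4, then best[4]=13)
best[9] = 27  (first piece 1, then best[8]=26)
best[10] = 32
best[11] = 33  (first piece 1, then best[10]=32)
One optimal cutting: 10 + 1 → €32 + €1 = €33.

33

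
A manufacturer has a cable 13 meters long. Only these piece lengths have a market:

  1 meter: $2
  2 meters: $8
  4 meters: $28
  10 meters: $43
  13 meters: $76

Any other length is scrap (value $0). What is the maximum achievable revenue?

Consider every possible first cut. best[k] is the best of p[i]+best[k−i] over all sellable i≤k.
best[1] = 2
best[2] = max(2+2, 8+0) = 8
best[3] = max(2+8, 8+2) = 10
best[4] = max(2+10, 8+8, 28+0) = 28
best[5] = max(2+28, 8+10, 28+2) = 30
best[6] = max(2+30, 8+28, 28+8) = 36
best[7] = max(2+36, 8+30, 28+10) = 38
best[8] = max(2+38, 8+36, 28+28) = 56
best[9] = max(2+56, 8+38, 28+30) = 58
best[10] = max(2+58, 8+56, 28+36, 43+0) = 64
best[11] = max(2+64, 8+58, 28+38, 43+2) = 66
best[12] = max(2+66, 8+64, 28+56, 43+8) = 84
best[13] = max(2+84, 8+66, 28+58, 43+10, 76+0) = 86
One optimal cutting: 4 + 4 + 4 + 1 → $86.

86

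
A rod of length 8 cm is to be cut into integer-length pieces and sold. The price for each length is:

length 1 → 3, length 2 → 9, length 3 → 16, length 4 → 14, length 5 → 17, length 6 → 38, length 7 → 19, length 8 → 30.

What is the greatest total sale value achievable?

Let best[k] be the best obtainable value from length k. For each k, try every first piece i and keep the best of price[i] + best[k−i].
best[1] = 3
best[2] = max(3+3, 9+0) = 9
best[3] = max(3+9, 9+3, 16+0) = 16
best[4] = max(3+16, 9+9, 16+3, 14+0) = 19
best[5] = max(3+19, 9+16, 16+9, 14+3, 17+0) = 25
best[6] = max(3+25, 9+19, 16+16, 14+9, 17+3, 38+0) = 38
best[7] = max(3+38, 9+25, 16+19, …, 38+3, 19+0) = 41
best[8] = max(3+41, 9+38, 16+25, …, 19+3, 30+0) = 47
One optimal cutting: 6 + 2 → 38 + 9 = 47.

47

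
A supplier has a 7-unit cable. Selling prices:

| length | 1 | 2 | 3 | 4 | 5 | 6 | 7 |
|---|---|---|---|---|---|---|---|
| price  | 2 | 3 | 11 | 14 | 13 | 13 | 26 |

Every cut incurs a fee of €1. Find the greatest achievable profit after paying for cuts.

Build net[k] bottom-up: net[k] = max over allowed piece i of (p[i] + net[k−i]) − 1 per cut.
net[1] = 2
net[2] = 3  (first piece 1, then net[1]=2)
net[3] = 11
net[4] = 14
net[5] = 15  (first piece 1, then net[4]=14)
net[6] = 21  (first piece 3, then net[3]=11)
net[7] = 26
Best is to make no cuts and sell whole for €26.

26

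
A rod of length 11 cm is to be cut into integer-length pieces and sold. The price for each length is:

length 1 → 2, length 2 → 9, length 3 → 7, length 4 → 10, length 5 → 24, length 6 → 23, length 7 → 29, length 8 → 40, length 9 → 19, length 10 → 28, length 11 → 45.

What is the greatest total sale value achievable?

51

Build r[k] bottom-up: r[k] = max over allowed piece i of (p[i] + r[k−i]).
r[1] = 2
r[2] = 9
r[3] = 11  (first piece 1, then r[2]=9)
r[4] = 18  (first piece 2, then r[2]=9)
r[5] = 24
r[6] = 27  (first piece 2, then r[4]=18)
r[7] = 33  (first piece 2, then r[5]=24)
r[8] = 40
r[9] = 42  (first piece 1, then r[8]=40)
r[10] = 49  (first piece 2, then r[8]=40)
r[11] = 51  (first piece 1, then r[10]=49)
One optimal cutting: 8 + 2 + 1 → 40 + 9 + 2 = 51.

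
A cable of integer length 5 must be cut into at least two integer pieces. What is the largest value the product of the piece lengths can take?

6

Define g[k] = max over 1≤i<k of i · max(k−i, g[k−i]); the inner max lets the remainder stay uncut if that's better.
g[2] = 1×max(1,0) = 1×1 = 1
g[3] = max(1×2, 2×1) = 2
g[4] = max(1×3, 2×2, 3×1) = 4
g[5] = max(1×4, 2×3, 3×2, 4×1) = 6
One optimal split: 3 + 2; product 3×2 = 6.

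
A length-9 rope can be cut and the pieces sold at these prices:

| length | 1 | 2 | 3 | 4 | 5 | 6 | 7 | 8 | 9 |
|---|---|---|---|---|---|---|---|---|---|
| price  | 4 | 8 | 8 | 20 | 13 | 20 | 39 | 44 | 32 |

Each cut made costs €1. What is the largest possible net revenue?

47

Build r[k] bottom-up: r[k] = max over allowed piece i of (p[i] + r[k−i]) − 1 per cut.
r[1] = 4
r[2] = max(4+4-1, 8+0) = 8
r[3] = max(4+8-1, 8+4-1, 8+0) = 11
r[4] = max(4+11-1, 8+8-1, 8+4-1, 20+0) = 20
r[5] = max(4+20-1, 8+11-1, 8+8-1, 20+4-1, 13+0) = 23
r[6] = max(4+23-1, 8+20-1, 8+11-1, 20+8-1, 13+4-1, 20+0) = 27
r[7] = max(4+27-1, 8+23-1, 8+20-1, …, 20+4-1, 39+0) = 39
r[8] = max(4+39-1, 8+27-1, 8+23-1, …, 39+4-1, 44+0) = 44
r[9] = max(4+44-1, 8+39-1, 8+27-1, …, 44+4-1, 32+0) = 47
One optimal plan: pieces 8 + 1 (1 cut) → €48 − €1 = €47.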